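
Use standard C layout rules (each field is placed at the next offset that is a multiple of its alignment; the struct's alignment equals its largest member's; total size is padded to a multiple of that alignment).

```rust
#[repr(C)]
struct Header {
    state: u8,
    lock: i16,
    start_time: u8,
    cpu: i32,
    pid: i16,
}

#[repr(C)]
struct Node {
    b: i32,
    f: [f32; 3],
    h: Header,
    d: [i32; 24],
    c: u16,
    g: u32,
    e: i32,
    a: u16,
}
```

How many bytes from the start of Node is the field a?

Header: @0: state [1B, align 1] → 1; +1 pad (align 2); @2: lock [2B, align 2] → 4; @4: start_time [1B, align 1] → 5; +3 pad (align 4); @8: cpu [4B, align 4] → 12; @12: pid [2B, align 2] → 14; +2 tail pad (align 4); size 16, align 4
@0: b [4B, align 4] → 4
@4: f [12B, align 4] → 16
@16: h [16B, align 4] → 32
@32: d [96B, align 4] → 128
@128: c [2B, align 2] → 130
+2 pad (align 4)
@132: g [4B, align 4] → 136
@136: e [4B, align 4] → 140
@140: a [2B, align 2] → 142

140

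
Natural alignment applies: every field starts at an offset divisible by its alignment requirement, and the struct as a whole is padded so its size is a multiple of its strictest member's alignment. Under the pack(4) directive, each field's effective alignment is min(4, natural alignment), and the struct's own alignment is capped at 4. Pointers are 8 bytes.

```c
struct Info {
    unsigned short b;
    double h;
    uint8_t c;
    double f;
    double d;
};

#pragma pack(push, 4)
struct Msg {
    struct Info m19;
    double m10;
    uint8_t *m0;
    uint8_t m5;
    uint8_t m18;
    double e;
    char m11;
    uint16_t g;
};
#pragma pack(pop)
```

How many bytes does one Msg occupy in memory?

72 bytes

Info: @0: b [2B, align 2] → 2; +6 pad (align 8); @8: h [8B, align 8] → 16; @16: c [1B, align 1] → 17; +7 pad (align 8); @24: f [8B, align 8] → 32; @32: d [8B, align 8] → 40; size 40, align 8
@0: m19 [40B, align 4] → 40
@40: m10 [8B, align 4] → 48
@48: m0 [8B, align 4] → 56
@56: m5 [1B, align 1] → 57
@57: m18 [1B, align 1] → 58
+2 pad (align 4)
@60: e [8B, align 4] → 68
@68: m11 [1B, align 1] → 69
+1 pad (align 2)
@70: g [2B, align 2] → 72
size 72, align 4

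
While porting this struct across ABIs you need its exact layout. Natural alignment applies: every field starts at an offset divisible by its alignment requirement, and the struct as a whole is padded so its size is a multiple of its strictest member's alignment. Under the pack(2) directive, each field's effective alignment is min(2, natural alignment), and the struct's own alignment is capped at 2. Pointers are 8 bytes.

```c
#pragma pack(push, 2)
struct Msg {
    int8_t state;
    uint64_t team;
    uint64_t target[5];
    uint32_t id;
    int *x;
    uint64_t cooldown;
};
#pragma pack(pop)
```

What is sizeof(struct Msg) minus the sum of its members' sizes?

@0: state [1B, align 1] → 1
+1 pad (align 2)
@2: team [8B, align 2] → 10
@10: target [40B, align 2] → 50
@50: id [4B, align 2] → 54
@54: x [8B, align 2] → 62
@62: cooldown [8B, align 2] → 70
size 70, align 2
data bytes 69, size 70 → padding 1

1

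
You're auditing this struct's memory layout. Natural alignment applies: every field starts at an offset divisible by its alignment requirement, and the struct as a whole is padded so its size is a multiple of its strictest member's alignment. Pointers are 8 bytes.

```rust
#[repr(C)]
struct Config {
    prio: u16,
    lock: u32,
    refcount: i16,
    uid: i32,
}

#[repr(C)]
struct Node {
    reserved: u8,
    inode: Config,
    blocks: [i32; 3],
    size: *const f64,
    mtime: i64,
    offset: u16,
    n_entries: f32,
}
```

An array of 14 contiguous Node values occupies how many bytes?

784

Config: 0..2  prio  (2B, 2-aligned); 2..4  -- padding (2B); 4..8  lock  (4B, 4-aligned); 8..10  refcount  (2B, 2-aligned); 10..12  -- padding (2B); 12..16  uid  (4B, 4-aligned); sizeof = 16, alignof = 4
0..1  reserved  (1B, 1-aligned)
1..4  -- padding (3B)
4..20  inode  (16B, 4-aligned)
20..32  blocks  (12B, 4-aligned)
32..40  size  (8B, 8-aligned)
40..48  mtime  (8B, 8-aligned)
48..50  offset  (2B, 2-aligned)
50..52  -- padding (2B)
52..56  n_entries  (4B, 4-aligned)
sizeof = 56, alignof = 8
array of 14: 14 × 56 = 784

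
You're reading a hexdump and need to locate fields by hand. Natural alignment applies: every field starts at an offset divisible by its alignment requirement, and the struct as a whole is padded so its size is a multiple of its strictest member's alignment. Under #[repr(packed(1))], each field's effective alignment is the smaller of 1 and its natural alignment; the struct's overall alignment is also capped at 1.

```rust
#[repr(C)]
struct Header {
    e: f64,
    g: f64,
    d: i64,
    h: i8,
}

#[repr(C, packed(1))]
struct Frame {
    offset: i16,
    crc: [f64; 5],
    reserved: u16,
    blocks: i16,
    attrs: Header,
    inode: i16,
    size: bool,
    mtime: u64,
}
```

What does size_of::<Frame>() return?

89 bytes

Header: e at 0 (size 8, align 8) → ends 8; g at 8 (size 8, align 8) → ends 16; d at 16 (size 8, align 8) → ends 24; h at 24 (size 1, align 1) → ends 25; tail pad 7 to reach multiple of 8; total 32 bytes, alignment 8
offset at 0 (size 2, align 1) → ends 2
crc at 2 (size 40, align 1) → ends 42
reserved at 42 (size 2, align 1) → ends 44
blocks at 44 (size 2, align 1) → ends 46
attrs at 46 (size 32, align 1) → ends 78
inode at 78 (size 2, align 1) → ends 80
size at 80 (size 1, align 1) → ends 81
mtime at 81 (size 8, align 1) → ends 89
total 89 bytes, alignment 1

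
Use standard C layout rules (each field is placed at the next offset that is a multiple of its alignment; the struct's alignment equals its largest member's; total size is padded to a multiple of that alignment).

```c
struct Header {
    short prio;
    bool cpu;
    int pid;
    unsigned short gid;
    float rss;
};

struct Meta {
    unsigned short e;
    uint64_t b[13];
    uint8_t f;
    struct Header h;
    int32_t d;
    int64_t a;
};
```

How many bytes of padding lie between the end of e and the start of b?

Header: 0..2  prio  (2B, 2-aligned); 2..3  cpu  (1B, 1-aligned); 3..4  -- padding (1B); 4..8  pid  (4B, 4-aligned); 8..10  gid  (2B, 2-aligned); 10..12  -- padding (2B); 12..16  rss  (4B, 4-aligned); sizeof = 16, alignof = 4
0..2  e  (2B, 2-aligned)
2..8  -- padding (6B)
8..112  b  (104B, 8-aligned)

6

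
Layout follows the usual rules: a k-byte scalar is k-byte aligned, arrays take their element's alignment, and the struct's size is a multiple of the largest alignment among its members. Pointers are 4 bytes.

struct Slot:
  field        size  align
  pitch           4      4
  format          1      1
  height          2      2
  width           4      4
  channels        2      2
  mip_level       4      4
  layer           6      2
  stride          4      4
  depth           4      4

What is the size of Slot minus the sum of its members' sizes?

5

0..4  pitch  (4B, 4-aligned)
4..5  format  (1B, 1-aligned)
5..6  -- padding (1B)
6..8  height  (2B, 2-aligned)
8..12  width  (4B, 4-aligned)
12..14  channels  (2B, 2-aligned)
14..16  -- padding (2B)
16..20  mip_level  (4B, 4-aligned)
20..26  layer  (6B, 2-aligned)
26..28  -- padding (2B)
28..32  stride  (4B, 4-aligned)
32..36  depth  (4B, 4-aligned)
sizeof = 36, alignof = 4
data bytes 31, size 36 → padding 5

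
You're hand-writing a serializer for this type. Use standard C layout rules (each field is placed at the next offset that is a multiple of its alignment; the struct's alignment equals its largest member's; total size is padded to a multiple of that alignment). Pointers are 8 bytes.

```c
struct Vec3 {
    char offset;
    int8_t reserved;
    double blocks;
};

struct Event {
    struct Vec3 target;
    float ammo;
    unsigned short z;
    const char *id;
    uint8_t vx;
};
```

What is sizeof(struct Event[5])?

200

Vec3: offset at 0 (size 1, align 1) → ends 1; reserved at 1 (size 1, align 1) → ends 2; pad 6 to align 8 for blocks; blocks at 8 (size 8, align 8) → ends 16; total 16 bytes, alignment 8
target at 0 (size 16, align 8) → ends 16
ammo at 16 (size 4, align 4) → ends 20
z at 20 (size 2, align 2) → ends 22
pad 2 to align 8 for id
id at 24 (size 8, align 8) → ends 32
vx at 32 (size 1, align 1) → ends 33
tail pad 7 to reach multiple of 8
total 40 bytes, alignment 8
array of 5: 5 × 40 = 200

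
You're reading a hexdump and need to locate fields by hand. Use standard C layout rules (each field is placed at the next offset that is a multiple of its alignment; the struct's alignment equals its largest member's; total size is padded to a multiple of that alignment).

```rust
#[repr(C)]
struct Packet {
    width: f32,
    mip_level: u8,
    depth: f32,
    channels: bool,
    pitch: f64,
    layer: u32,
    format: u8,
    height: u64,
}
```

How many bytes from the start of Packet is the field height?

32

width at 0 (size 4, align 4) → ends 4
mip_level at 4 (size 1, align 1) → ends 5
pad 3 to align 4 for depth
depth at 8 (size 4, align 4) → ends 12
channels at 12 (size 1, align 1) → ends 13
pad 3 to align 8 for pitch
pitch at 16 (size 8, align 8) → ends 24
layer at 24 (size 4, align 4) → ends 28
format at 28 (size 1, align 1) → ends 29
pad 3 to align 8 for height
height at 32 (size 8, align 8) → ends 40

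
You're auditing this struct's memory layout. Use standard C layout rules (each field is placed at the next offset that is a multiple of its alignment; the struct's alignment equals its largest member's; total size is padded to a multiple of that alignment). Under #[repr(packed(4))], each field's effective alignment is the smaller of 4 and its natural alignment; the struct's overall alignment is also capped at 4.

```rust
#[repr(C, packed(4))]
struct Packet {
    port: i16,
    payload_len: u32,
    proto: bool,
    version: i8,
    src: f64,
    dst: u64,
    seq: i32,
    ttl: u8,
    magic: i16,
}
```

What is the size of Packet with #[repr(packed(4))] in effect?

port at 0 (size 2, align 2) → ends 2
pad 2 to align 4 for payload_len
payload_len at 4 (size 4, align 4) → ends 8
proto at 8 (size 1, align 1) → ends 9
version at 9 (size 1, align 1) → ends 10
pad 2 to align 4 for src
src at 12 (size 8, align 4) → ends 20
dst at 20 (size 8, align 4) → ends 28
seq at 28 (size 4, align 4) → ends 32
ttl at 32 (size 1, align 1) → ends 33
pad 1 to align 2 for magic
magic at 34 (size 2, align 2) → ends 36
total 36 bytes, alignment 4

36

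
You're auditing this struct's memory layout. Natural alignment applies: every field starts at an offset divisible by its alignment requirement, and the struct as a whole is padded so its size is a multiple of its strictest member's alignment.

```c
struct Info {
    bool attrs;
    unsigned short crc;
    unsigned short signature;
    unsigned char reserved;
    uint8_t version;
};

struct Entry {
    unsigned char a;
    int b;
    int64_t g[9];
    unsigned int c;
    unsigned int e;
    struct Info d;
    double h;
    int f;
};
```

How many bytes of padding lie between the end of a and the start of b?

3

Info: 0..1  attrs  (1B, 1-aligned); 1..2  -- padding (1B); 2..4  crc  (2B, 2-aligned); 4..6  signature  (2B, 2-aligned); 6..7  reserved  (1B, 1-aligned); 7..8  version  (1B, 1-aligned); sizeof = 8, alignof = 2
0..1  a  (1B, 1-aligned)
1..4  -- padding (3B)
4..8  b  (4B, 4-aligned)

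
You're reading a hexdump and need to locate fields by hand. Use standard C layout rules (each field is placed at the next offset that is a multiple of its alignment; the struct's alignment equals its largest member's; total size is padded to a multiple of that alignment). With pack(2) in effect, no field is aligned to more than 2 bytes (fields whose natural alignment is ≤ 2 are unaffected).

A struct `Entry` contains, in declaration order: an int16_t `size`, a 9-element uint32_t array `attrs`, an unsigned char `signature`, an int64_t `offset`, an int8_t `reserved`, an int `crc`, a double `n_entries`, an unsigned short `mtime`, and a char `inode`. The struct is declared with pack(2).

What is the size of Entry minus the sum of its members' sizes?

3

size at 0 (size 2, align 2) → ends 2
attrs at 2 (size 36, align 2) → ends 38
signature at 38 (size 1, align 1) → ends 39
pad 1 to align 2 for offset
offset at 40 (size 8, align 2) → ends 48
reserved at 48 (size 1, align 1) → ends 49
pad 1 to align 2 for crc
crc at 50 (size 4, align 2) → ends 54
n_entries at 54 (size 8, align 2) → ends 62
mtime at 62 (size 2, align 2) → ends 64
inode at 64 (size 1, align 1) → ends 65
tail pad 1 to reach multiple of 2
total 66 bytes, alignment 2
data bytes 63, size 66 → padding 3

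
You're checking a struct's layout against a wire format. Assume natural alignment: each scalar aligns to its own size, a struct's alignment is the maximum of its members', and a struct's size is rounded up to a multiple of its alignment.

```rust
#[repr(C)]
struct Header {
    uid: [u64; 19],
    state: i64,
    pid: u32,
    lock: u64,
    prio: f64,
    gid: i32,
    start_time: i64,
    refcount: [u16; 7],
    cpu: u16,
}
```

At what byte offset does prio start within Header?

@0: uid [152B, align 8] → 152
@152: state [8B, align 8] → 160
@160: pid [4B, align 4] → 164
+4 pad (align 8)
@168: lock [8B, align 8] → 176
@176: prio [8B, align 8] → 184

176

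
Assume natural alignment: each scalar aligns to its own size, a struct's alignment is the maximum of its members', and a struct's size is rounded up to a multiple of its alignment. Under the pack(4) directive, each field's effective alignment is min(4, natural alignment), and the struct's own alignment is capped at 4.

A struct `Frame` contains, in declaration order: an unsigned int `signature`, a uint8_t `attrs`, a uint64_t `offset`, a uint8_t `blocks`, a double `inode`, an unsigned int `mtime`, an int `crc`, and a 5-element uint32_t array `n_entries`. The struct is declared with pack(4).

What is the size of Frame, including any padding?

@0: signature [4B, align 4] → 4
@4: attrs [1B, align 1] → 5
+3 pad (align 4)
@8: offset [8B, align 4] → 16
@16: blocks [1B, align 1] → 17
+3 pad (align 4)
@20: inode [8B, align 4] → 28
@28: mtime [4B, align 4] → 32
@32: crc [4B, align 4] → 36
@36: n_entries [20B, align 4] → 56
size 56, align 4

56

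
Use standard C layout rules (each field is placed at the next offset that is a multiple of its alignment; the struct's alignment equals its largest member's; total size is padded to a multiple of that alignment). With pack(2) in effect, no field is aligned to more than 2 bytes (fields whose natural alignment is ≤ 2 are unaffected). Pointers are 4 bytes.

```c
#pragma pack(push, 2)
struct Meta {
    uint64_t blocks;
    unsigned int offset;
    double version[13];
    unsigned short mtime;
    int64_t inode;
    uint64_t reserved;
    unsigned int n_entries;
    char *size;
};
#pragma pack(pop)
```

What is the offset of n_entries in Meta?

0..8  blocks  (8B, 2-aligned)
8..12  offset  (4B, 2-aligned)
12..116  version  (104B, 2-aligned)
116..118  mtime  (2B, 2-aligned)
118..126  inode  (8B, 2-aligned)
126..134  reserved  (8B, 2-aligned)
134..138  n_entries  (4B, 2-aligned)

134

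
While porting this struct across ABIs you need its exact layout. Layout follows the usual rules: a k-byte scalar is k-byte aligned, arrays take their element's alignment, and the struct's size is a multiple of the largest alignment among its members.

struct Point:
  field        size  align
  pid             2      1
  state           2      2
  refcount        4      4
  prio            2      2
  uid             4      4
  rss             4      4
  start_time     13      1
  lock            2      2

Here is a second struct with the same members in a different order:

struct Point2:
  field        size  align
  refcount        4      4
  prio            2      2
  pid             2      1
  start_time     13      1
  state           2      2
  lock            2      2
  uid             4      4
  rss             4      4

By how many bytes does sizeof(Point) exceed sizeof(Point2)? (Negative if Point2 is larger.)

0

pid at 0 (size 2, align 1) → ends 2
state at 2 (size 2, align 2) → ends 4
refcount at 4 (size 4, align 4) → ends 8
prio at 8 (size 2, align 2) → ends 10
pad 2 to align 4 for uid
uid at 12 (size 4, align 4) → ends 16
rss at 16 (size 4, align 4) → ends 20
start_time at 20 (size 13, align 1) → ends 33
pad 1 to align 2 for lock
lock at 34 (size 2, align 2) → ends 36
total 36 bytes, alignment 4
— Point2 —
refcount at 0 (size 4, align 4) → ends 4
prio at 4 (size 2, align 2) → ends 6
pid at 6 (size 2, align 1) → ends 8
start_time at 8 (size 13, align 1) → ends 21
pad 1 to align 2 for state
state at 22 (size 2, align 2) → ends 24
lock at 24 (size 2, align 2) → ends 26
pad 2 to align 4 for uid
uid at 28 (size 4, align 4) → ends 32
rss at 32 (size 4, align 4) → ends 36
total 36 bytes, alignment 4
36 − 36 = 0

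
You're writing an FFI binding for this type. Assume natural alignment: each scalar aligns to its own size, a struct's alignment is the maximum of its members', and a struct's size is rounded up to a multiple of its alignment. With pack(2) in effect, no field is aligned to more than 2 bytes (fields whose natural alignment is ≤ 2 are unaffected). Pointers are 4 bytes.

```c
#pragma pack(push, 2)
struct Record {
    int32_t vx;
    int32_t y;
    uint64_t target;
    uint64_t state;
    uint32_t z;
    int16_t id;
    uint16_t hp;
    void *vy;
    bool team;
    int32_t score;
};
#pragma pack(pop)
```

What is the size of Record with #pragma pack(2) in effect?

vx at 0 (size 4, align 2) → ends 4
y at 4 (size 4, align 2) → ends 8
target at 8 (size 8, align 2) → ends 16
state at 16 (size 8, align 2) → ends 24
z at 24 (size 4, align 2) → ends 28
id at 28 (size 2, align 2) → ends 30
hp at 30 (size 2, align 2) → ends 32
vy at 32 (size 4, align 2) → ends 36
team at 36 (size 1, align 1) → ends 37
pad 1 to align 2 for score
score at 38 (size 4, align 2) → ends 42
total 42 bytes, alignment 2

42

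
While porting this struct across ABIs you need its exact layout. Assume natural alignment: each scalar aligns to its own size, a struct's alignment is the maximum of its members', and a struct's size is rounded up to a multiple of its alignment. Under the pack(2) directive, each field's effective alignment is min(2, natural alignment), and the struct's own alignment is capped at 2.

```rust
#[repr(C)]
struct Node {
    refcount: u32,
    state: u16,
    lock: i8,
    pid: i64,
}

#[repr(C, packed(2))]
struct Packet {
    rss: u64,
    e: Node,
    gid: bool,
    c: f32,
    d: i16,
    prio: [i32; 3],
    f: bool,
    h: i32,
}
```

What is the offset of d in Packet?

Node: 0..4  refcount  (4B, 4-aligned); 4..6  state  (2B, 2-aligned); 6..7  lock  (1B, 1-aligned); 7..8  -- padding (1B); 8..16  pid  (8B, 8-aligned); sizeof = 16, alignof = 8
0..8  rss  (8B, 2-aligned)
8..24  e  (16B, 2-aligned)
24..25  gid  (1B, 1-aligned)
25..26  -- padding (1B)
26..30  c  (4B, 2-aligned)
30..32  d  (2B, 2-aligned)

30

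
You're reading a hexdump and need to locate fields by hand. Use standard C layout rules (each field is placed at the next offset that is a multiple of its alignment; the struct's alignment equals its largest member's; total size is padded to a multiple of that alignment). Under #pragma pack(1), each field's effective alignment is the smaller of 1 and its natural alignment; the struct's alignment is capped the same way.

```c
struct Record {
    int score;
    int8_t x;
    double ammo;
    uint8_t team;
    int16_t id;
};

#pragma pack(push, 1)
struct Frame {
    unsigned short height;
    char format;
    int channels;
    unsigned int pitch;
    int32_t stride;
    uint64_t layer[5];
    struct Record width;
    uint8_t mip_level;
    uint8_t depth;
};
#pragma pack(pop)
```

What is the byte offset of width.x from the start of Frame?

59

Record: 0..4  score  (4B, 4-aligned); 4..5  x  (1B, 1-aligned); 5..8  -- padding (3B); 8..16  ammo  (8B, 8-aligned); 16..17  team  (1B, 1-aligned); 17..18  -- padding (1B); 18..20  id  (2B, 2-aligned); 20..24  -- tail padding (4B); sizeof = 24, alignof = 8
0..2  height  (2B, 1-aligned)
2..3  format  (1B, 1-aligned)
3..7  channels  (4B, 1-aligned)
7..11  pitch  (4B, 1-aligned)
11..15  stride  (4B, 1-aligned)
15..55  layer  (40B, 1-aligned)
55..79  width  (24B, 1-aligned)
within Record: x at 4
55 + 4 = 59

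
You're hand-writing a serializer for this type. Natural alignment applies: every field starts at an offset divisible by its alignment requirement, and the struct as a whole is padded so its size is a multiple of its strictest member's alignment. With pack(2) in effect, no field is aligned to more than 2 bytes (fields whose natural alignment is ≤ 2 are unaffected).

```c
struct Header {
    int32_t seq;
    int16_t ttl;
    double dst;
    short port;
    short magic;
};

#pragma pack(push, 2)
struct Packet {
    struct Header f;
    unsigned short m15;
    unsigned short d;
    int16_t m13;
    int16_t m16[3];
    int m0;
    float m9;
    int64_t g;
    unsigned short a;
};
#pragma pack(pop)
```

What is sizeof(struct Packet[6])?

324

Header: seq at 0 (size 4, align 4) → ends 4; ttl at 4 (size 2, align 2) → ends 6; pad 2 to align 8 for dst; dst at 8 (size 8, align 8) → ends 16; port at 16 (size 2, align 2) → ends 18; magic at 18 (size 2, align 2) → ends 20; tail pad 4 to reach multiple of 8; total 24 bytes, alignment 8
f at 0 (size 24, align 2) → ends 24
m15 at 24 (size 2, align 2) → ends 26
d at 26 (size 2, align 2) → ends 28
m13 at 28 (size 2, align 2) → ends 30
m16 at 30 (size 6, align 2) → ends 36
m0 at 36 (size 4, align 2) → ends 40
m9 at 40 (size 4, align 2) → ends 44
g at 44 (size 8, align 2) → ends 52
a at 52 (size 2, align 2) → ends 54
total 54 bytes, alignment 2
array of 6: 6 × 54 = 324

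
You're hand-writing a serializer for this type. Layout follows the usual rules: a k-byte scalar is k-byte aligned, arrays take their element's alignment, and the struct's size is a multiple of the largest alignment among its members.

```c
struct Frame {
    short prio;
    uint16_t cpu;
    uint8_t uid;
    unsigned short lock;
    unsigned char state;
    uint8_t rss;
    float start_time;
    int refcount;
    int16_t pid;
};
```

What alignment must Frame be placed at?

4

member alignments: prio=2, cpu=2, uid=1, lock=2, state=1, rss=1, start_time=4, refcount=4, pid=2
max = 4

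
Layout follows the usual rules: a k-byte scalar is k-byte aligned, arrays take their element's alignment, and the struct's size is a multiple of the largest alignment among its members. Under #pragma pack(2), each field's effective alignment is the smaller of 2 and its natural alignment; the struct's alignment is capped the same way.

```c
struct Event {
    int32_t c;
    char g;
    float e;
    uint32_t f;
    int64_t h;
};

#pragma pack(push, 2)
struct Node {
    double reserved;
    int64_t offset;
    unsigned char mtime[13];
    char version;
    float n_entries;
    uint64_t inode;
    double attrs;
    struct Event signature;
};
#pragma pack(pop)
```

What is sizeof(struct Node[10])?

740

Event: c at 0 (size 4, align 4) → ends 4; g at 4 (size 1, align 1) → ends 5; pad 3 to align 4 for e; e at 8 (size 4, align 4) → ends 12; f at 12 (size 4, align 4) → ends 16; h at 16 (size 8, align 8) → ends 24; total 24 bytes, alignment 8
reserved at 0 (size 8, align 2) → ends 8
offset at 8 (size 8, align 2) → ends 16
mtime at 16 (size 13, align 1) → ends 29
version at 29 (size 1, align 1) → ends 30
n_entries at 30 (size 4, align 2) → ends 34
inode at 34 (size 8, align 2) → ends 42
attrs at 42 (size 8, align 2) → ends 50
signature at 50 (size 24, align 2) → ends 74
total 74 bytes, alignment 2
array of 10: 10 × 74 = 740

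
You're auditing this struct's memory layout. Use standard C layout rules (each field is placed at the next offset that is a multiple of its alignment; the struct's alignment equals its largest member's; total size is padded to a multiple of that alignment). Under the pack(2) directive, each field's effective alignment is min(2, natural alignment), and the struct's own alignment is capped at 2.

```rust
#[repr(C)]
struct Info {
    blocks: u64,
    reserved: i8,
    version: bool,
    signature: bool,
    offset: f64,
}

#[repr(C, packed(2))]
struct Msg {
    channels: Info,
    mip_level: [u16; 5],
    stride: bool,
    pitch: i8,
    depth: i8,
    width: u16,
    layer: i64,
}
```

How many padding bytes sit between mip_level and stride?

0

Info: 0..8  blocks  (8B, 8-aligned); 8..9  reserved  (1B, 1-aligned); 9..10  version  (1B, 1-aligned); 10..11  signature  (1B, 1-aligned); 11..16  -- padding (5B); 16..24  offset  (8B, 8-aligned); sizeof = 24, alignof = 8
0..24  channels  (24B, 2-aligned)
24..34  mip_level  (10B, 2-aligned)
34..35  stride  (1B, 1-aligned)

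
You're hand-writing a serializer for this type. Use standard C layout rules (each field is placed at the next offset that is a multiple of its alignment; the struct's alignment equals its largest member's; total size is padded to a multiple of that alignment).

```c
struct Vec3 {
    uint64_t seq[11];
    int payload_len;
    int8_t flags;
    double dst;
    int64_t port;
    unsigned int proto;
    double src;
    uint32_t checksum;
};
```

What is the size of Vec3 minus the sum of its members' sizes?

@0: seq [88B, align 8] → 88
@88: payload_len [4B, align 4] → 92
@92: flags [1B, align 1] → 93
+3 pad (align 8)
@96: dst [8B, align 8] → 104
@104: port [8B, align 8] → 112
@112: proto [4B, align 4] → 116
+4 pad (align 8)
@120: src [8B, align 8] → 128
@128: checksum [4B, align 4] → 132
+4 tail pad (align 8)
size 136, align 8
data bytes 125, size 136 → padding 11

11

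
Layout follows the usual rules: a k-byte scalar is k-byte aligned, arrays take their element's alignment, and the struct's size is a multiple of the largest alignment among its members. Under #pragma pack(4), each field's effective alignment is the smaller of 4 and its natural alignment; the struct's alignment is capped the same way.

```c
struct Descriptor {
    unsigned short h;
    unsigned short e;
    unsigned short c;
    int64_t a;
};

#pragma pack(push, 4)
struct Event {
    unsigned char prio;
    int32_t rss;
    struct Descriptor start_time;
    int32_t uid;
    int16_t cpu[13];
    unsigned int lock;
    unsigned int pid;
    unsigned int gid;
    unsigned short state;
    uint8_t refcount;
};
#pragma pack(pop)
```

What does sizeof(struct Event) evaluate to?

72

Descriptor: @0: h [2B, align 2] → 2; @2: e [2B, align 2] → 4; @4: c [2B, align 2] → 6; +2 pad (align 8); @8: a [8B, align 8] → 16; size 16, align 8
@0: prio [1B, align 1] → 1
+3 pad (align 4)
@4: rss [4B, align 4] → 8
@8: start_time [16B, align 4] → 24
@24: uid [4B, align 4] → 28
@28: cpu [26B, align 2] → 54
+2 pad (align 4)
@56: lock [4B, align 4] → 60
@60: pid [4B, align 4] → 64
@64: gid [4B, align 4] → 68
@68: state [2B, align 2] → 70
@70: refcount [1B, align 1] → 71
+1 tail pad (align 4)
size 72, align 4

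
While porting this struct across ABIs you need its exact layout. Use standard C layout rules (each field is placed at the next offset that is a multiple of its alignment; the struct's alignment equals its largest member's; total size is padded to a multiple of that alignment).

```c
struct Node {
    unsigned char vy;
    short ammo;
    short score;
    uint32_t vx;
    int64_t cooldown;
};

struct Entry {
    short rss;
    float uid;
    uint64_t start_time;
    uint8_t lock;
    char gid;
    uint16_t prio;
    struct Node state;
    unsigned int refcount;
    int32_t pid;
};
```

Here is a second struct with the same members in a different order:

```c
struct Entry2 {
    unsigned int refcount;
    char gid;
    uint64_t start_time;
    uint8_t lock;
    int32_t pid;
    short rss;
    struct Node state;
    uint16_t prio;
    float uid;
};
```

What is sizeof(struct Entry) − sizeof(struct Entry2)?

Node: vy at 0 (size 1, align 1) → ends 1; pad 1 to align 2 for ammo; ammo at 2 (size 2, align 2) → ends 4; score at 4 (size 2, align 2) → ends 6; pad 2 to align 4 for vx; vx at 8 (size 4, align 4) → ends 12; pad 4 to align 8 for cooldown; cooldown at 16 (size 8, align 8) → ends 24; total 24 bytes, alignment 8
rss at 0 (size 2, align 2) → ends 2
pad 2 to align 4 for uid
uid at 4 (size 4, align 4) → ends 8
start_time at 8 (size 8, align 8) → ends 16
lock at 16 (size 1, align 1) → ends 17
gid at 17 (size 1, align 1) → ends 18
prio at 18 (size 2, align 2) → ends 20
pad 4 to align 8 for state
state at 24 (size 24, align 8) → ends 48
refcount at 48 (size 4, align 4) → ends 52
pid at 52 (size 4, align 4) → ends 56
total 56 bytes, alignment 8
— Entry2 —
refcount at 0 (size 4, align 4) → ends 4
gid at 4 (size 1, align 1) → ends 5
pad 3 to align 8 for start_time
start_time at 8 (size 8, align 8) → ends 16
lock at 16 (size 1, align 1) → ends 17
pad 3 to align 4 for pid
pid at 20 (size 4, align 4) → ends 24
rss at 24 (size 2, align 2) → ends 26
pad 6 to align 8 for state
state at 32 (size 24, align 8) → ends 56
prio at 56 (size 2, align 2) → ends 58
pad 2 to align 4 for uid
uid at 60 (size 4, align 4) → ends 64
total 64 bytes, alignment 8
56 − 64 = -8

-8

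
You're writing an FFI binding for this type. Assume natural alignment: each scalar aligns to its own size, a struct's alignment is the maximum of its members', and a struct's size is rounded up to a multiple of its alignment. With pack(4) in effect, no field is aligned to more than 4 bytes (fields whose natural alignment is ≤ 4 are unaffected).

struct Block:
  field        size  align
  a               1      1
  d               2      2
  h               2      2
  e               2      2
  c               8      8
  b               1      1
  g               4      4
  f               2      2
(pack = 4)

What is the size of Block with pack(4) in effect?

a at 0 (size 1, align 1) → ends 1
pad 1 to align 2 for d
d at 2 (size 2, align 2) → ends 4
h at 4 (size 2, align 2) → ends 6
e at 6 (size 2, align 2) → ends 8
c at 8 (size 8, align 4) → ends 16
b at 16 (size 1, align 1) → ends 17
pad 3 to align 4 for g
g at 20 (size 4, align 4) → ends 24
f at 24 (size 2, align 2) → ends 26
tail pad 2 to reach multiple of 4
total 28 bytes, alignment 4

28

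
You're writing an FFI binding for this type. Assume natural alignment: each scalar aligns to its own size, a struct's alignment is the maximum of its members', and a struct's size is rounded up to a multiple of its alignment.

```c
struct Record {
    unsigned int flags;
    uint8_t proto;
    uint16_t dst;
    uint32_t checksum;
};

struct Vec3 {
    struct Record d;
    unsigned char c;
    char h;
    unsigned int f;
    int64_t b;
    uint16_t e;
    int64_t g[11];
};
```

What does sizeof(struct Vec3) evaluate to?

Record: flags at 0 (size 4, align 4) → ends 4; proto at 4 (size 1, align 1) → ends 5; pad 1 to align 2 for dst; dst at 6 (size 2, align 2) → ends 8; checksum at 8 (size 4, align 4) → ends 12; total 12 bytes, alignment 4
d at 0 (size 12, align 4) → ends 12
c at 12 (size 1, align 1) → ends 13
h at 13 (size 1, align 1) → ends 14
pad 2 to align 4 for f
f at 16 (size 4, align 4) → ends 20
pad 4 to align 8 for b
b at 24 (size 8, align 8) → ends 32
e at 32 (size 2, align 2) → ends 34
pad 6 to align 8 for g
g at 40 (size 88, align 8) → ends 128
total 128 bytes, alignment 8

128 bytes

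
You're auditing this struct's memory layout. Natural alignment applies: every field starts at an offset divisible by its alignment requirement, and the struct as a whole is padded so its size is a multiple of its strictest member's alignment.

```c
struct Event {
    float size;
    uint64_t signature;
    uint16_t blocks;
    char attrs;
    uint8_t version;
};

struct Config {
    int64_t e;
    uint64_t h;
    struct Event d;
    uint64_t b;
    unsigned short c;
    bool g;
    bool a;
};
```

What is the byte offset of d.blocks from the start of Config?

Event: size at 0 (size 4, align 4) → ends 4; pad 4 to align 8 for signature; signature at 8 (size 8, align 8) → ends 16; blocks at 16 (size 2, align 2) → ends 18; attrs at 18 (size 1, align 1) → ends 19; version at 19 (size 1, align 1) → ends 20; tail pad 4 to reach multiple of 8; total 24 bytes, alignment 8
e at 0 (size 8, align 8) → ends 8
h at 8 (size 8, align 8) → ends 16
d at 16 (size 24, align 8) → ends 40
within Event: blocks at 16
16 + 16 = 32

32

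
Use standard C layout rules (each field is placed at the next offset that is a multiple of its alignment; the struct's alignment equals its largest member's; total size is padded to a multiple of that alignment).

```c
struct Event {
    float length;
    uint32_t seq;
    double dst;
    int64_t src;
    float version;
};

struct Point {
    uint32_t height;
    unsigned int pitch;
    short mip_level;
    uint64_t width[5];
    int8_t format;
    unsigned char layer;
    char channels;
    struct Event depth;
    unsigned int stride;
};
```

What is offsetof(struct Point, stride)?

Event: 0..4  length  (4B, 4-aligned); 4..8  seq  (4B, 4-aligned); 8..16  dst  (8B, 8-aligned); 16..24  src  (8B, 8-aligned); 24..28  version  (4B, 4-aligned); 28..32  -- tail padding (4B); sizeof = 32, alignof = 8
0..4  height  (4B, 4-aligned)
4..8  pitch  (4B, 4-aligned)
8..10  mip_level  (2B, 2-aligned)
10..16  -- padding (6B)
16..56  width  (40B, 8-aligned)
56..57  format  (1B, 1-aligned)
57..58  layer  (1B, 1-aligned)
58..59  channels  (1B, 1-aligned)
59..64  -- padding (5B)
64..96  depth  (32B, 8-aligned)
96..100  stride  (4B, 4-aligned)

96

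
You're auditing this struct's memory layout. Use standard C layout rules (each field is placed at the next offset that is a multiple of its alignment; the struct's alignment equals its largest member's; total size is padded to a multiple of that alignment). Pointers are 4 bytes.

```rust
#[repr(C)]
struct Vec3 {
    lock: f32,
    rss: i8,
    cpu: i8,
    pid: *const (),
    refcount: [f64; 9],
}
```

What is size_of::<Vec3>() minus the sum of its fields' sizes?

6

0..4  lock  (4B, 4-aligned)
4..5  rss  (1B, 1-aligned)
5..6  cpu  (1B, 1-aligned)
6..8  -- padding (2B)
8..12  pid  (4B, 4-aligned)
12..16  -- padding (4B)
16..88  refcount  (72B, 8-aligned)
sizeof = 88, alignof = 8
data bytes 82, size 88 → padding 6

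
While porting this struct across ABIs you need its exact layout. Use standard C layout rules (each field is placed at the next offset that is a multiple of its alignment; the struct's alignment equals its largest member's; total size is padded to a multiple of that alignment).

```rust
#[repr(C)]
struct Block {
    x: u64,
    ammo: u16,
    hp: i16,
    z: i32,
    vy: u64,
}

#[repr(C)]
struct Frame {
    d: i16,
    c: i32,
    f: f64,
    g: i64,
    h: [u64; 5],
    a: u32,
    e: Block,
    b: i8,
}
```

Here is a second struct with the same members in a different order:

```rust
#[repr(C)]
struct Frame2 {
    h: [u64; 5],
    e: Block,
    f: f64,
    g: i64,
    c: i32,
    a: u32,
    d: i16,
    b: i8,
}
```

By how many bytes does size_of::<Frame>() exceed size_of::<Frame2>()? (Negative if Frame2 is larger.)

8

Block: @0: x [8B, align 8] → 8; @8: ammo [2B, align 2] → 10; @10: hp [2B, align 2] → 12; @12: z [4B, align 4] → 16; @16: vy [8B, align 8] → 24; size 24, align 8
@0: d [2B, align 2] → 2
+2 pad (align 4)
@4: c [4B, align 4] → 8
@8: f [8B, align 8] → 16
@16: g [8B, align 8] → 24
@24: h [40B, align 8] → 64
@64: a [4B, align 4] → 68
+4 pad (align 8)
@72: e [24B, align 8] → 96
@96: b [1B, align 1] → 97
+7 tail pad (align 8)
size 104, align 8
— Frame2 —
@0: h [40B, align 8] → 40
@40: e [24B, align 8] → 64
@64: f [8B, align 8] → 72
@72: g [8B, align 8] → 80
@80: c [4B, align 4] → 84
@84: a [4B, align 4] → 88
@88: d [2B, align 2] → 90
@90: b [1B, align 1] → 91
+5 tail pad (align 8)
size 96, align 8
104 − 96 = 8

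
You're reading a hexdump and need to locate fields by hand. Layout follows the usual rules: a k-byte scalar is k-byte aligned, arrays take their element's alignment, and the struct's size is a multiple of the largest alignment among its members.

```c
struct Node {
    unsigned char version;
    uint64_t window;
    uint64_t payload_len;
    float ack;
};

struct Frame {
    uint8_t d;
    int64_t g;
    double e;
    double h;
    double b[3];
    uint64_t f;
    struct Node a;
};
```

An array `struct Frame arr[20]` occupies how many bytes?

1920

Node: 0..1  version  (1B, 1-aligned); 1..8  -- padding (7B); 8..16  window  (8B, 8-aligned); 16..24  payload_len  (8B, 8-aligned); 24..28  ack  (4B, 4-aligned); 28..32  -- tail padding (4B); sizeof = 32, alignof = 8
0..1  d  (1B, 1-aligned)
1..8  -- padding (7B)
8..16  g  (8B, 8-aligned)
16..24  e  (8B, 8-aligned)
24..32  h  (8B, 8-aligned)
32..56  b  (24B, 8-aligned)
56..64  f  (8B, 8-aligned)
64..96  a  (32B, 8-aligned)
sizeof = 96, alignof = 8
array of 20: 20 × 96 = 1920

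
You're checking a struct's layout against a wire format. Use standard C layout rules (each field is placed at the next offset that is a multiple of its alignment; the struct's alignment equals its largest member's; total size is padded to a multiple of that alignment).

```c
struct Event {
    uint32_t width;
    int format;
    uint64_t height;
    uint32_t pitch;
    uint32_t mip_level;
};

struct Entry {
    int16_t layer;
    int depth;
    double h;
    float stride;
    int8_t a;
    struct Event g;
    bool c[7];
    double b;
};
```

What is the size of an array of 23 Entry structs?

Event: 0..4  width  (4B, 4-aligned); 4..8  format  (4B, 4-aligned); 8..16  height  (8B, 8-aligned); 16..20  pitch  (4B, 4-aligned); 20..24  mip_level  (4B, 4-aligned); sizeof = 24, alignof = 8
0..2  layer  (2B, 2-aligned)
2..4  -- padding (2B)
4..8  depth  (4B, 4-aligned)
8..16  h  (8B, 8-aligned)
16..20  stride  (4B, 4-aligned)
20..21  a  (1B, 1-aligned)
21..24  -- padding (3B)
24..48  g  (24B, 8-aligned)
48..55  c  (7B, 1-aligned)
55..56  -- padding (1B)
56..64  b  (8B, 8-aligned)
sizeof = 64, alignof = 8
array of 23: 23 × 64 = 1472

1472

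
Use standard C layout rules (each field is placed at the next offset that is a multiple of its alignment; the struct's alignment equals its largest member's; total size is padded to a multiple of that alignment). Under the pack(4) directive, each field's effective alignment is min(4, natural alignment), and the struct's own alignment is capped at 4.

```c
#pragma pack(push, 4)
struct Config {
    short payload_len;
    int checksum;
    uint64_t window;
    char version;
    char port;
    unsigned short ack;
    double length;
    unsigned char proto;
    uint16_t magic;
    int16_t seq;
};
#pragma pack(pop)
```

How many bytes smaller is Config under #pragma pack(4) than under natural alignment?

4

natural layout:
  @0: payload_len [2B, align 2] → 2
  +2 pad (align 4)
  @4: checksum [4B, align 4] → 8
  @8: window [8B, align 8] → 16
  @16: version [1B, align 1] → 17
  @17: port [1B, align 1] → 18
  @18: ack [2B, align 2] → 20
  +4 pad (align 8)
  @24: length [8B, align 8] → 32
  @32: proto [1B, align 1] → 33
  +1 pad (align 2)
  @34: magic [2B, align 2] → 36
  @36: seq [2B, align 2] → 38
  +2 tail pad (align 8)
  size 40, align 8
packed(4) layout:
  @0: payload_len [2B, align 2] → 2
  +2 pad (align 4)
  @4: checksum [4B, align 4] → 8
  @8: window [8B, align 4] → 16
  @16: version [1B, align 1] → 17
  @17: port [1B, align 1] → 18
  @18: ack [2B, align 2] → 20
  @20: length [8B, align 4] → 28
  @28: proto [1B, align 1] → 29
  +1 pad (align 2)
  @30: magic [2B, align 2] → 32
  @32: seq [2B, align 2] → 34
  +2 tail pad (align 4)
  size 36, align 4
40 − 36 = 4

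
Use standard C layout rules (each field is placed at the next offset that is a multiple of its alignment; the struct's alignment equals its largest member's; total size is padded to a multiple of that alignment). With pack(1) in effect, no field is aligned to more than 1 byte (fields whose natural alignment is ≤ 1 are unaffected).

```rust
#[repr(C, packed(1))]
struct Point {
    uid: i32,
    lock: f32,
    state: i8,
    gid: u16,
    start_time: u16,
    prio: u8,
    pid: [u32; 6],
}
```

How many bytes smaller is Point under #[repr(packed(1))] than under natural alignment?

natural layout:
  0..4  uid  (4B, 4-aligned)
  4..8  lock  (4B, 4-aligned)
  8..9  state  (1B, 1-aligned)
  9..10  -- padding (1B)
  10..12  gid  (2B, 2-aligned)
  12..14  start_time  (2B, 2-aligned)
  14..15  prio  (1B, 1-aligned)
  15..16  -- padding (1B)
  16..40  pid  (24B, 4-aligned)
  sizeof = 40, alignof = 4
packed(1) layout:
  0..4  uid  (4B, 1-aligned)
  4..8  lock  (4B, 1-aligned)
  8..9  state  (1B, 1-aligned)
  9..11  gid  (2B, 1-aligned)
  11..13  start_time  (2B, 1-aligned)
  13..14  prio  (1B, 1-aligned)
  14..38  pid  (24B, 1-aligned)
  sizeof = 38, alignof = 1
40 − 38 = 2

2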